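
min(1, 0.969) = 0.969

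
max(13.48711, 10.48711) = 13.48711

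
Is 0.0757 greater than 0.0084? Yes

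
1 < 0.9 False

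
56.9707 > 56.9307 True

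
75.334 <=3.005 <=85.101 False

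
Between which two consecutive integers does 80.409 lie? 80 and 81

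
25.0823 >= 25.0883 False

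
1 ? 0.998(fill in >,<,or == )>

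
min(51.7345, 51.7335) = 51.7335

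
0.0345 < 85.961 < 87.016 True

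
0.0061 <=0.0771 True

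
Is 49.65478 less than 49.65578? Yes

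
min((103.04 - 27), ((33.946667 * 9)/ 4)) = 76.04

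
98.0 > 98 False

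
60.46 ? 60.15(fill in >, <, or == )>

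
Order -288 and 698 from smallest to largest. -288, 698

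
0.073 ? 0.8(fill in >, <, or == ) <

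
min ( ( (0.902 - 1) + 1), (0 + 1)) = 0.902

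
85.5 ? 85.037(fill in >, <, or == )>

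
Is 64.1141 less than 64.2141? Yes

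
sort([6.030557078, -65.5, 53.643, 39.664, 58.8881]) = [-65.5, 6.030557078, 39.664, 53.643, 58.8881]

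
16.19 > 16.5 False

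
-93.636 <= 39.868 True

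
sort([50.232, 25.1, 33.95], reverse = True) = [50.232, 33.95, 25.1]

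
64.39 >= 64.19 True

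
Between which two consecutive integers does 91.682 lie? 91 and 92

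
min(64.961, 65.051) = 64.961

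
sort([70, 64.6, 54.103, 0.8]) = [0.8, 54.103, 64.6, 70]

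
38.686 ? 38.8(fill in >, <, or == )<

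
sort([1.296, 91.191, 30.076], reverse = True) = [91.191, 30.076, 1.296]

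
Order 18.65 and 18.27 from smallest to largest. 18.27,18.65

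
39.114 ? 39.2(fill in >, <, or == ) <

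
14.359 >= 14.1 True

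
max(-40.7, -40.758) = -40.7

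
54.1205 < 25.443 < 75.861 False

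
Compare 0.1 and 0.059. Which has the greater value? 0.1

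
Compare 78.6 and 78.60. They are equal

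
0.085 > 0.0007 True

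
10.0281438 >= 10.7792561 False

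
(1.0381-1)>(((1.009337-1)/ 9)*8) True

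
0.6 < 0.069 False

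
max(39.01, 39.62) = 39.62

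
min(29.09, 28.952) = 28.952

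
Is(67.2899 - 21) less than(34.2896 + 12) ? No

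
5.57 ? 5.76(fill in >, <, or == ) <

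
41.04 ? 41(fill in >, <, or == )>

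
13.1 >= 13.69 False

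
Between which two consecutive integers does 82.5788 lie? 82 and 83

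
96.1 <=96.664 True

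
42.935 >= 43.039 False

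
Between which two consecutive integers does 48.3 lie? 48 and 49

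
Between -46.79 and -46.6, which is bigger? -46.6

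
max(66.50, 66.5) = 66.5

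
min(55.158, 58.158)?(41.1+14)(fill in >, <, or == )>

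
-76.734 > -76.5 False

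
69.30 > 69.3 False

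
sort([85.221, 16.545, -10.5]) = [-10.5, 16.545, 85.221]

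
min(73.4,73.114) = 73.114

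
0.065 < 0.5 True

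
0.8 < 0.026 False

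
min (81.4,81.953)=81.4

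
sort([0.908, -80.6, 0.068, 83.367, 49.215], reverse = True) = [83.367, 49.215, 0.908, 0.068, -80.6]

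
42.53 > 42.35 True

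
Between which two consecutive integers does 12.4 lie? 12 and 13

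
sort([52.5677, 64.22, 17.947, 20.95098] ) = [17.947, 20.95098, 52.5677, 64.22]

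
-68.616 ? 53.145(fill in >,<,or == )<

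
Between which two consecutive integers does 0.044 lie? 0 and 1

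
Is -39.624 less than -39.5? Yes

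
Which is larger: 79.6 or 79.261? 79.6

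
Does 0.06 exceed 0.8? No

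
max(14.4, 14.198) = 14.4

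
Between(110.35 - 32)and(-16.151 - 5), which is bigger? (110.35 - 32)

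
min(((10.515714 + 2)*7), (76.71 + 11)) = 87.609998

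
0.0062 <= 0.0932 True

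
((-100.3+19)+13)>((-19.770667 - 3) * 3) True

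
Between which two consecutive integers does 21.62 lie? 21 and 22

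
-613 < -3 True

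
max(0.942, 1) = 1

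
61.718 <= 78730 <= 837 False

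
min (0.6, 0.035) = 0.035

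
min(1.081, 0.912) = 0.912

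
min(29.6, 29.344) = 29.344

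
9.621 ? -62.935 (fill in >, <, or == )>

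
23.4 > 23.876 False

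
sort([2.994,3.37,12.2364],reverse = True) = [12.2364,3.37,2.994]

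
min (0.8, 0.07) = 0.07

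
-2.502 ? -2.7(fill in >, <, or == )>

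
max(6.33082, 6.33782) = 6.33782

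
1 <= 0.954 False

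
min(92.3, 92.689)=92.3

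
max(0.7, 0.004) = 0.7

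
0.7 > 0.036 True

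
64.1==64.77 False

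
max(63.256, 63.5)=63.5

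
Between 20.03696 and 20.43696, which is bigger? 20.43696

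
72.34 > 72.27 True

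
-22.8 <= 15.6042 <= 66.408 True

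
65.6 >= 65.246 True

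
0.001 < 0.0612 True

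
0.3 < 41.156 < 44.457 True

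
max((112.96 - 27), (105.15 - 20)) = 85.96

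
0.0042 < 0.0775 True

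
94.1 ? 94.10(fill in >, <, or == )==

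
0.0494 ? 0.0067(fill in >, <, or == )>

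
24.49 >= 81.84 False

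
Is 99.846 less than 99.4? No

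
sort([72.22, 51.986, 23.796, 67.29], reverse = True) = [72.22, 67.29, 51.986, 23.796]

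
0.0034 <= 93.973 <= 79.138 False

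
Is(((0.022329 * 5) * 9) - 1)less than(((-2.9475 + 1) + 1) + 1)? Yes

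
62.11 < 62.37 True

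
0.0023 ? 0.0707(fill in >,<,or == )<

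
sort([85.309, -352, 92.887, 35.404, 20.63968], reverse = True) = [92.887, 85.309, 35.404, 20.63968, -352]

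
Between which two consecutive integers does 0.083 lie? 0 and 1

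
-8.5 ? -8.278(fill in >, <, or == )<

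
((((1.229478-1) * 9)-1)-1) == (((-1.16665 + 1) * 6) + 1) False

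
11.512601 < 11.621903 True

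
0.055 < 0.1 True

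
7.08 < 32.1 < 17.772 False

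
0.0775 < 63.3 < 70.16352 True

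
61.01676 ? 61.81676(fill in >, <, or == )<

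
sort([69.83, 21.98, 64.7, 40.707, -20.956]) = [-20.956, 21.98, 40.707, 64.7, 69.83]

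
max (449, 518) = 518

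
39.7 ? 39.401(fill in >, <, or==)>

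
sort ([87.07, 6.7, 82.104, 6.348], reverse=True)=[87.07, 82.104, 6.7, 6.348]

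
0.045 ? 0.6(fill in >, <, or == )<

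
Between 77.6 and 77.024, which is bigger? 77.6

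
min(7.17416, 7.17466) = 7.17416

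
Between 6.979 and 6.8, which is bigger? 6.979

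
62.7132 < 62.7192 True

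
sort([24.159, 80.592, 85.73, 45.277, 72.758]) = [24.159, 45.277, 72.758, 80.592, 85.73]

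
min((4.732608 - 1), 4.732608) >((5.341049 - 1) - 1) True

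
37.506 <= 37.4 False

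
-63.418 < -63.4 True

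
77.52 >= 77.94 False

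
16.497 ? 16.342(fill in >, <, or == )>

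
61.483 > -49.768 True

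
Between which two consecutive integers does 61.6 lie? 61 and 62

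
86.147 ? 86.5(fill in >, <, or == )<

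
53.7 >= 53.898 False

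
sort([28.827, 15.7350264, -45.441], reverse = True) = [28.827, 15.7350264, -45.441]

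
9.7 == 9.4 False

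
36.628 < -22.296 False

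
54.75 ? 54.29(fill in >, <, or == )>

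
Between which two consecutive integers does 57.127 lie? 57 and 58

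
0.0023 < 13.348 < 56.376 True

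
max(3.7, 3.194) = 3.7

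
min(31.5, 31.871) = 31.5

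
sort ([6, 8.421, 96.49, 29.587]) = [6, 8.421, 29.587, 96.49]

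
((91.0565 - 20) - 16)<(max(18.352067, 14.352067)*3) False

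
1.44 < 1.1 False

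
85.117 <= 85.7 True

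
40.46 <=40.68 True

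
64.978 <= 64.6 False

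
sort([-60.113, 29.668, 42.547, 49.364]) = [-60.113, 29.668, 42.547, 49.364]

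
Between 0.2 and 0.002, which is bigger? 0.2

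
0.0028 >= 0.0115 False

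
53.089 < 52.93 False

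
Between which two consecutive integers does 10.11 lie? 10 and 11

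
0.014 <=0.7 True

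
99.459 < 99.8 True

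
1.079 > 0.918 True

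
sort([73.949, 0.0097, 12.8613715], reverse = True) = [73.949, 12.8613715, 0.0097]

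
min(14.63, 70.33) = 14.63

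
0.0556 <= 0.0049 False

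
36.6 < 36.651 True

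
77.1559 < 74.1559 False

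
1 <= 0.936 False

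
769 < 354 False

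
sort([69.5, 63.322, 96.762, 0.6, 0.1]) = [0.1, 0.6, 63.322, 69.5, 96.762]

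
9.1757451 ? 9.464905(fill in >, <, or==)<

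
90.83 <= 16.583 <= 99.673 False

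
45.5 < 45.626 True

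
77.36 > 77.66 False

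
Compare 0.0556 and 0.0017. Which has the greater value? 0.0556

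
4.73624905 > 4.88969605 False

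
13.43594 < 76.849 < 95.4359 True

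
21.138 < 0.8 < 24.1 False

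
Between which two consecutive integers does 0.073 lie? 0 and 1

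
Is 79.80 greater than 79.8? No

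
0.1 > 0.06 True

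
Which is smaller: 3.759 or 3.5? 3.5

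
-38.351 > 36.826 False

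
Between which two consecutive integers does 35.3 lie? 35 and 36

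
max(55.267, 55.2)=55.267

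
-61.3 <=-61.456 False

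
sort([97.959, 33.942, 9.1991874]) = [9.1991874, 33.942, 97.959]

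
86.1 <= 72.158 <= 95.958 False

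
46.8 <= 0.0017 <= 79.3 False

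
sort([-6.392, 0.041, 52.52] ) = [-6.392, 0.041, 52.52]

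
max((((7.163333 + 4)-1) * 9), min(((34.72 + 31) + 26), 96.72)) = 91.72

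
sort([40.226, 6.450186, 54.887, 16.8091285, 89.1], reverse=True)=[89.1, 54.887, 40.226, 16.8091285, 6.450186]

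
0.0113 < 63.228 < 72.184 True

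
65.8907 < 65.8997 True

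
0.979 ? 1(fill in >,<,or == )<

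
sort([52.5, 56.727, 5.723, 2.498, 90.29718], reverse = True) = [90.29718, 56.727, 52.5, 5.723, 2.498]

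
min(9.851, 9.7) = 9.7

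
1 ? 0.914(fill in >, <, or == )>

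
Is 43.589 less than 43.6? Yes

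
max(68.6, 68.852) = 68.852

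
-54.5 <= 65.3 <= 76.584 True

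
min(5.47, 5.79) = 5.47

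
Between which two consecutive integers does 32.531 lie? 32 and 33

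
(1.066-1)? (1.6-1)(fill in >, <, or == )<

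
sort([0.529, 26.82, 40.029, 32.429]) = [0.529, 26.82, 32.429, 40.029]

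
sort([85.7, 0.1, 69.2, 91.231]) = [0.1, 69.2, 85.7, 91.231]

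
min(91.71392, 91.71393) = 91.71392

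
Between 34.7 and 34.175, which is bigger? 34.7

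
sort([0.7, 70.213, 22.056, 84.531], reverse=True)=[84.531, 70.213, 22.056, 0.7]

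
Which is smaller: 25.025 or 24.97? 24.97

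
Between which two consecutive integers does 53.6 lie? 53 and 54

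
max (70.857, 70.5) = 70.857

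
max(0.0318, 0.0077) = 0.0318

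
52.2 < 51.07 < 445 False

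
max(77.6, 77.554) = 77.6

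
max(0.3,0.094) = 0.3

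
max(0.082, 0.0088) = 0.082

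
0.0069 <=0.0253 True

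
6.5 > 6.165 True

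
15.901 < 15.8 False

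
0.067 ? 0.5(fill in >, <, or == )<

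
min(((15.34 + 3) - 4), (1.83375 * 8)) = 14.34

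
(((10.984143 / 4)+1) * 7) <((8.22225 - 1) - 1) False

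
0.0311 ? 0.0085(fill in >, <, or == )>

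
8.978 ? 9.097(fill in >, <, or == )<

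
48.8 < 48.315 False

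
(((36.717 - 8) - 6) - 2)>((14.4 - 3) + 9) True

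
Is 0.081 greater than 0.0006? Yes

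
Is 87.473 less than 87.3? No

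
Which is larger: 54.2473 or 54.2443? 54.2473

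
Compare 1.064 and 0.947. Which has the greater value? 1.064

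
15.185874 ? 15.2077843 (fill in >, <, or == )<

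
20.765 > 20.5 True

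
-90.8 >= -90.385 False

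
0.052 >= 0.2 False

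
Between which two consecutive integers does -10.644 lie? -11 and -10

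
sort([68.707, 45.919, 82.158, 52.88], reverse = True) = [82.158, 68.707, 52.88, 45.919]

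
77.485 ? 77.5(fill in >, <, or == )<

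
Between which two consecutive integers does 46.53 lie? 46 and 47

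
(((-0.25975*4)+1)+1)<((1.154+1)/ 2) True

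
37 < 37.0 False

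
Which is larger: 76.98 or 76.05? 76.98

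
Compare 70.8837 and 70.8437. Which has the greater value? 70.8837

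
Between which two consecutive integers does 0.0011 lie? 0 and 1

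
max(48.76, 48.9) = 48.9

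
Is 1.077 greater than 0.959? Yes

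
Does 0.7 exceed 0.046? Yes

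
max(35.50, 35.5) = 35.5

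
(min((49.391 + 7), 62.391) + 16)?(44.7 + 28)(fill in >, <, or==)<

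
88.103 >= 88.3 False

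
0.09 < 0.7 True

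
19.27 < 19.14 False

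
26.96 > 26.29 True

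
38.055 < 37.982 False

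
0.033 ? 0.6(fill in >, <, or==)<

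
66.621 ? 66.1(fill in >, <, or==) >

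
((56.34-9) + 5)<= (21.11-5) False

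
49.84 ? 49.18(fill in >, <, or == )>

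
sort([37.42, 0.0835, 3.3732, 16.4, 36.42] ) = [0.0835, 3.3732, 16.4, 36.42, 37.42]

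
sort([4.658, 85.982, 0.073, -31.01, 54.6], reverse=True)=[85.982, 54.6, 4.658, 0.073, -31.01]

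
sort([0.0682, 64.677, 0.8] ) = [0.0682, 0.8, 64.677]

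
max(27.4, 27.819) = 27.819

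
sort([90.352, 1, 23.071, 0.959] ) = [0.959, 1, 23.071, 90.352]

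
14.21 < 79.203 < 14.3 False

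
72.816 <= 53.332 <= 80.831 False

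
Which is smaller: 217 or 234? 217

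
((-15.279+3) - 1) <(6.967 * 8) True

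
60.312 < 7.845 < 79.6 False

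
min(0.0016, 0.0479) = 0.0016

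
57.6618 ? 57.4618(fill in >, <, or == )>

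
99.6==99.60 True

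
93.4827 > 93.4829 False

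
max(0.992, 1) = 1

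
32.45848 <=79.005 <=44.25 False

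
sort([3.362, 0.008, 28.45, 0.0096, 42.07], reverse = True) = [42.07, 28.45, 3.362, 0.0096, 0.008]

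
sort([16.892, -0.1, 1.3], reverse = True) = [16.892, 1.3, -0.1]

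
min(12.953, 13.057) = 12.953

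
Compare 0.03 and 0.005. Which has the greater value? 0.03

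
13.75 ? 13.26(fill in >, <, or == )>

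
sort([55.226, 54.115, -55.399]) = [-55.399, 54.115, 55.226]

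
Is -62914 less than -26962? Yes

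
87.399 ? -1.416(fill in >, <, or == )>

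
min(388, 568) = 388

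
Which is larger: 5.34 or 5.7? 5.7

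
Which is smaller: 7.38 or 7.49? 7.38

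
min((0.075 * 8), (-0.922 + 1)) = 0.078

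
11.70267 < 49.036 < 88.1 True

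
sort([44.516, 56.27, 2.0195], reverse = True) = [56.27, 44.516, 2.0195]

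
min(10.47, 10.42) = 10.42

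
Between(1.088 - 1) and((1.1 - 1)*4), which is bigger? ((1.1 - 1)*4)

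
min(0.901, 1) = 0.901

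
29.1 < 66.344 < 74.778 True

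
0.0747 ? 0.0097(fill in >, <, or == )>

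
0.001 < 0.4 True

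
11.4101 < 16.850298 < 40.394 True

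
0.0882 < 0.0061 False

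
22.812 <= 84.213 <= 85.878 True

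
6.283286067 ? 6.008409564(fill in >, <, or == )>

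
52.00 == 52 True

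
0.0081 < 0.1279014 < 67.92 True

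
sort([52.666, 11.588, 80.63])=[11.588, 52.666, 80.63]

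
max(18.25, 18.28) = 18.28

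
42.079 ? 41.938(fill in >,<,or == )>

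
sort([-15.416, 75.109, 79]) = [-15.416, 75.109, 79]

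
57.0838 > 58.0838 False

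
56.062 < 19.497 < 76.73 False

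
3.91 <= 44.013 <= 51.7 True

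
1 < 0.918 False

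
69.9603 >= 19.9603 True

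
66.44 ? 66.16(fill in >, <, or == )>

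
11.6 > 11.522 True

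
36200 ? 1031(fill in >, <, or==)>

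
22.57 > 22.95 False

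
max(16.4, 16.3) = 16.4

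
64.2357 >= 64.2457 False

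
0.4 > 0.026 True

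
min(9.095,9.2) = 9.095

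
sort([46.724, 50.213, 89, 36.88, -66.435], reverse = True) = [89, 50.213, 46.724, 36.88, -66.435]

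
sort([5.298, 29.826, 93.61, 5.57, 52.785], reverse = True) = [93.61, 52.785, 29.826, 5.57, 5.298]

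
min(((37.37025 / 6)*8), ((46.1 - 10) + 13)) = 49.1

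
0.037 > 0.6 False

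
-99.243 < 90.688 True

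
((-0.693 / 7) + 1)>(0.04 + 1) False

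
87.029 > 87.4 False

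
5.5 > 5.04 True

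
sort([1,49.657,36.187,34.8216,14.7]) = [1,14.7,34.8216,36.187,49.657]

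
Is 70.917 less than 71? Yes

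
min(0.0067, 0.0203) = 0.0067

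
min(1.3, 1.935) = 1.3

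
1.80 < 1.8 False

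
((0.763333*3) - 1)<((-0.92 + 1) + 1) False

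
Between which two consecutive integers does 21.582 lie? 21 and 22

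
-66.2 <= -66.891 False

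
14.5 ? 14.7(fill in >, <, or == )<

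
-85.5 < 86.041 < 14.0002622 False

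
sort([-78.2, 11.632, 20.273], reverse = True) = [20.273, 11.632, -78.2]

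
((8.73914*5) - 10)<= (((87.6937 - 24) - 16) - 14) False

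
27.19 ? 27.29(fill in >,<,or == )<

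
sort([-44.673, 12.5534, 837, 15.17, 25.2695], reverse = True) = [837, 25.2695, 15.17, 12.5534, -44.673]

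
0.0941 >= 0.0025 True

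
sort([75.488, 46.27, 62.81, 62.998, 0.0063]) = [0.0063, 46.27, 62.81, 62.998, 75.488]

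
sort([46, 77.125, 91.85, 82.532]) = [46, 77.125, 82.532, 91.85]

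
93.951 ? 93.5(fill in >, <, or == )>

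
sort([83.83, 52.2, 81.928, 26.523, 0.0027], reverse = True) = [83.83, 81.928, 52.2, 26.523, 0.0027]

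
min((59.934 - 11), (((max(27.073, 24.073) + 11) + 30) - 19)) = 48.934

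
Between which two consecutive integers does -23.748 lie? -24 and -23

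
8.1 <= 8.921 True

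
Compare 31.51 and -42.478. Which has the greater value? 31.51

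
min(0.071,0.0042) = 0.0042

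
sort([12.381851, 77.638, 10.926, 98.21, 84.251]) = [10.926, 12.381851, 77.638, 84.251, 98.21]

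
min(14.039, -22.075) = -22.075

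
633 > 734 False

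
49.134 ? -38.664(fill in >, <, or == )>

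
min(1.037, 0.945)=0.945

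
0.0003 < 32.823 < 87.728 True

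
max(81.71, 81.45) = 81.71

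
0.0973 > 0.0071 True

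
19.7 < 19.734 True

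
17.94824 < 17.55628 False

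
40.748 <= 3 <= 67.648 False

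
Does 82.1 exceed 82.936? No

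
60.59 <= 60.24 False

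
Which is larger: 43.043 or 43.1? 43.1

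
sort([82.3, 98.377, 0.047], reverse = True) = [98.377, 82.3, 0.047]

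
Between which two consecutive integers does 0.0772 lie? 0 and 1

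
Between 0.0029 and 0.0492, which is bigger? 0.0492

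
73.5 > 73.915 False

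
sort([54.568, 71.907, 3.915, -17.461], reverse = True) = [71.907, 54.568, 3.915, -17.461]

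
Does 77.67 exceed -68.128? Yes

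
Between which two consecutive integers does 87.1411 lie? 87 and 88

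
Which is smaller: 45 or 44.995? 44.995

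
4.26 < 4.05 False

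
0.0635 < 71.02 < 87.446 True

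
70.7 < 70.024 False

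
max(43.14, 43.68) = 43.68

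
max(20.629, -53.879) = 20.629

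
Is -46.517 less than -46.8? No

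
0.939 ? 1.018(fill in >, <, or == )<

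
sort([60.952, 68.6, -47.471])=[-47.471, 60.952, 68.6]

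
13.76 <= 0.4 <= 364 False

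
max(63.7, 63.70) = 63.70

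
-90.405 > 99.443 False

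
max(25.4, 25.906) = 25.906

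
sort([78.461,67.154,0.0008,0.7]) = [0.0008,0.7,67.154,78.461]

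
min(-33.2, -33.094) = -33.2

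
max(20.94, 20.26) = 20.94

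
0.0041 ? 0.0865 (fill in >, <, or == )<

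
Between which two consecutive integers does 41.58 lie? 41 and 42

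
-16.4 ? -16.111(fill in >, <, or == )<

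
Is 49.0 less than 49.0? No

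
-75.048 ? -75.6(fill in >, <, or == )>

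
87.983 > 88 False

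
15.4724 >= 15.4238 True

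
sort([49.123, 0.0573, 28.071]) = [0.0573, 28.071, 49.123]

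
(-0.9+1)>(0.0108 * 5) True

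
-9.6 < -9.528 True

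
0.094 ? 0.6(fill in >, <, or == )<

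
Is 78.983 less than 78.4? No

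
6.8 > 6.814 False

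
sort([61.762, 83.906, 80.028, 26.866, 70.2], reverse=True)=[83.906, 80.028, 70.2, 61.762, 26.866]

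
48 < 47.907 False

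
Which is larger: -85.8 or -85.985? -85.8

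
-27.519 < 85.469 True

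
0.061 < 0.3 True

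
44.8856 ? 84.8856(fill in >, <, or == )<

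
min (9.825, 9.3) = 9.3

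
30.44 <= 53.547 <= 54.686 True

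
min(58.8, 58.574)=58.574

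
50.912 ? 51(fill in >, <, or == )<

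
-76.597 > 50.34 False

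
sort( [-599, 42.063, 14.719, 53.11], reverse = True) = [53.11, 42.063, 14.719, -599]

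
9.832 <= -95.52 False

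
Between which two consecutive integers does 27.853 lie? 27 and 28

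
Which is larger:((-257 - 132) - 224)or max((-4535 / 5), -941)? ((-257 - 132) - 224)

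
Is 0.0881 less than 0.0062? No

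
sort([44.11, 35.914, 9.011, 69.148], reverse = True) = [69.148, 44.11, 35.914, 9.011]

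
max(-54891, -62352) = -54891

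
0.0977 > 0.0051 True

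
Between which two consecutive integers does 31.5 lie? 31 and 32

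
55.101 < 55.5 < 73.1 True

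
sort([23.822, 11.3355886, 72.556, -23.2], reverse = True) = [72.556, 23.822, 11.3355886, -23.2]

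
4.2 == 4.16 False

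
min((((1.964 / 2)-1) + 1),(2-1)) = 0.982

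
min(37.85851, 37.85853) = 37.85851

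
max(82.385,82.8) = 82.8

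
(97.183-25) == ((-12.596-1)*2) False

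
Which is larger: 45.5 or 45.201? 45.5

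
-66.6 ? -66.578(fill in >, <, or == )<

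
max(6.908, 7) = 7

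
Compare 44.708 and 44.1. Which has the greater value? 44.708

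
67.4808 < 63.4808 False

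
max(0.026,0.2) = 0.2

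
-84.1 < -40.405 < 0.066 True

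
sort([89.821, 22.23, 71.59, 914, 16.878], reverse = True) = [914, 89.821, 71.59, 22.23, 16.878]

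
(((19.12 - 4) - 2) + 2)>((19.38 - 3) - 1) False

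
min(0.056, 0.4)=0.056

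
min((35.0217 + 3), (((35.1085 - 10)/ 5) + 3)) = 8.0217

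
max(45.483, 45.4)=45.483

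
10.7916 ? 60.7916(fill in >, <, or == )<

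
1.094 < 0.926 False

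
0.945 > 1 False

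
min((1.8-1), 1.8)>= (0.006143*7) True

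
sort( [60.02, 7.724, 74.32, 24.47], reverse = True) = [74.32, 60.02, 24.47, 7.724]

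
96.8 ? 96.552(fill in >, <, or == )>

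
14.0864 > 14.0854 True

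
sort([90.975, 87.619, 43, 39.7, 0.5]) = [0.5, 39.7, 43, 87.619, 90.975]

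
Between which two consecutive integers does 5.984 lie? 5 and 6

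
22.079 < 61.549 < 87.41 True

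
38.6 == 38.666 False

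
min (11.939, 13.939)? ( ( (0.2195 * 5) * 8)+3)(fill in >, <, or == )>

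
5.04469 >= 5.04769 False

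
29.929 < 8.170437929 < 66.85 False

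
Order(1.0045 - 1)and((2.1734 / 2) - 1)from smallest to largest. (1.0045 - 1), ((2.1734 / 2) - 1)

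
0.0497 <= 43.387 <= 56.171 True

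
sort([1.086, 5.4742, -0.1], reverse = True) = [5.4742, 1.086, -0.1]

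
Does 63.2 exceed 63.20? No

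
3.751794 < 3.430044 False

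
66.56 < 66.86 True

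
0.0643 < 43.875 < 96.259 True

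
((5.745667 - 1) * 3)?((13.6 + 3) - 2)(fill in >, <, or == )<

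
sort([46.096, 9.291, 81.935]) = [9.291, 46.096, 81.935]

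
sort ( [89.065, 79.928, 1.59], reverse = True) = [89.065, 79.928, 1.59]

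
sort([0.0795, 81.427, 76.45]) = [0.0795, 76.45, 81.427]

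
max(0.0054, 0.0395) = 0.0395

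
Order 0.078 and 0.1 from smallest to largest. 0.078, 0.1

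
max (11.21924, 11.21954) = 11.21954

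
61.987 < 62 True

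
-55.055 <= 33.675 True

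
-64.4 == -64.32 False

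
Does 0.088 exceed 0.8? No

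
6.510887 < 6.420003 False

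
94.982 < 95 True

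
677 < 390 False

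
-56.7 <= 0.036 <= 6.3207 True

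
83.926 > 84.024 False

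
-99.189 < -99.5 False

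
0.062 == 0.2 False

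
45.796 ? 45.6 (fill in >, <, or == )>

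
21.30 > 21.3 False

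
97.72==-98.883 False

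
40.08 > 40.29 False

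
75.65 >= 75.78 False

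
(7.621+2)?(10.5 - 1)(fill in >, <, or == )>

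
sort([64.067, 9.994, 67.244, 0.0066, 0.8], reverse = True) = [67.244, 64.067, 9.994, 0.8, 0.0066]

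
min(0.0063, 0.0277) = 0.0063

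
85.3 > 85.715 False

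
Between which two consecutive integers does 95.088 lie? 95 and 96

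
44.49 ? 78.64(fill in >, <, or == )<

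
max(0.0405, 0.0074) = 0.0405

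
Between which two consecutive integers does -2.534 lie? -3 and -2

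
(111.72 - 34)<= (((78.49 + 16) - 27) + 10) False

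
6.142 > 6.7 False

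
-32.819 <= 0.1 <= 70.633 True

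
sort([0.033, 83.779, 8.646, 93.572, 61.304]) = [0.033, 8.646, 61.304, 83.779, 93.572]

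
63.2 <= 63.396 True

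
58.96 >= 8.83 True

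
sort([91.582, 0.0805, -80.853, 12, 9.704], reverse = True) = [91.582, 12, 9.704, 0.0805, -80.853]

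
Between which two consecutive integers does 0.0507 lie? 0 and 1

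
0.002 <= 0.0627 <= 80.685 True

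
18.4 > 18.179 True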